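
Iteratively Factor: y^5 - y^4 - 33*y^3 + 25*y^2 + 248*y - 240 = (y - 1)*(y^4 - 33*y^2 - 8*y + 240) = (y - 1)*(y + 4)*(y^3 - 4*y^2 - 17*y + 60) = (y - 1)*(y + 4)^2*(y^2 - 8*y + 15) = (y - 5)*(y - 1)*(y + 4)^2*(y - 3)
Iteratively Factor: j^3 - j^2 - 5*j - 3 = (j - 3)*(j^2 + 2*j + 1) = (j - 3)*(j + 1)*(j + 1)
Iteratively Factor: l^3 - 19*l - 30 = (l - 5)*(l^2 + 5*l + 6) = (l - 5)*(l + 3)*(l + 2)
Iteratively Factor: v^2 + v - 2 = (v + 2)*(v - 1)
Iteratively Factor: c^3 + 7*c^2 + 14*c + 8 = (c + 1)*(c^2 + 6*c + 8) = (c + 1)*(c + 2)*(c + 4)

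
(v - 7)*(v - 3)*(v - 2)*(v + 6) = v^4 - 6*v^3 - 31*v^2 + 204*v - 252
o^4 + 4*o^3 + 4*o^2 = o^2*(o + 2)^2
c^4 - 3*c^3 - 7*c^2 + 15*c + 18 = (c - 3)^2*(c + 1)*(c + 2)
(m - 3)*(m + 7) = m^2 + 4*m - 21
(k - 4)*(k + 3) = k^2 - k - 12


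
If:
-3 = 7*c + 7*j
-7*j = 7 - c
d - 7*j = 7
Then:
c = 1/2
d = 1/2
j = -13/14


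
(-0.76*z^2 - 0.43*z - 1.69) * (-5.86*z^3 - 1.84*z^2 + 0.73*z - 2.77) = 4.4536*z^5 + 3.9182*z^4 + 10.1398*z^3 + 4.9009*z^2 - 0.0426*z + 4.6813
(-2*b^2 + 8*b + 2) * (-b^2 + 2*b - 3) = 2*b^4 - 12*b^3 + 20*b^2 - 20*b - 6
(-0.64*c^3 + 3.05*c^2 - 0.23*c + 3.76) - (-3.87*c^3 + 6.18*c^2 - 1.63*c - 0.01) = 3.23*c^3 - 3.13*c^2 + 1.4*c + 3.77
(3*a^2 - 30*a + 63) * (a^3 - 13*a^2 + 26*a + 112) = 3*a^5 - 69*a^4 + 531*a^3 - 1263*a^2 - 1722*a + 7056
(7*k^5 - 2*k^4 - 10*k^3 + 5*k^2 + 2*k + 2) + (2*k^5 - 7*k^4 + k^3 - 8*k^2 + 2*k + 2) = 9*k^5 - 9*k^4 - 9*k^3 - 3*k^2 + 4*k + 4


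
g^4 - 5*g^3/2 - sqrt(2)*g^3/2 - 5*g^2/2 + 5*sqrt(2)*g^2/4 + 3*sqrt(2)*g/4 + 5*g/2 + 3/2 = (g - 3)*(g + 1/2)*(g - sqrt(2))*(g + sqrt(2)/2)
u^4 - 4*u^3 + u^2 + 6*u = u*(u - 3)*(u - 2)*(u + 1)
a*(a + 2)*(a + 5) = a^3 + 7*a^2 + 10*a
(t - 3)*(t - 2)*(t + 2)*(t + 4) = t^4 + t^3 - 16*t^2 - 4*t + 48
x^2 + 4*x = x*(x + 4)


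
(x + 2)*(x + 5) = x^2 + 7*x + 10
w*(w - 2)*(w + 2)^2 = w^4 + 2*w^3 - 4*w^2 - 8*w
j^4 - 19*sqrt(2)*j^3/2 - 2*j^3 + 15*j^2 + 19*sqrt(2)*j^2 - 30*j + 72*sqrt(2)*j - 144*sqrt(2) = (j - 2)*(j - 8*sqrt(2))*(j - 3*sqrt(2))*(j + 3*sqrt(2)/2)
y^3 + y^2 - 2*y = y*(y - 1)*(y + 2)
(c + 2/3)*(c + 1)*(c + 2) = c^3 + 11*c^2/3 + 4*c + 4/3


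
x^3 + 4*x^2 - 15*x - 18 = (x - 3)*(x + 1)*(x + 6)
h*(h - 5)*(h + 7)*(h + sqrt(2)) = h^4 + sqrt(2)*h^3 + 2*h^3 - 35*h^2 + 2*sqrt(2)*h^2 - 35*sqrt(2)*h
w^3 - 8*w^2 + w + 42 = (w - 7)*(w - 3)*(w + 2)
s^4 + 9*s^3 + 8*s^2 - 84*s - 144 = (s - 3)*(s + 2)*(s + 4)*(s + 6)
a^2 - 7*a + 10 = (a - 5)*(a - 2)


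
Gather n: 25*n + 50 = 25*n + 50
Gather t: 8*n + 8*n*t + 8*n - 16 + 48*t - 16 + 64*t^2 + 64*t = 16*n + 64*t^2 + t*(8*n + 112) - 32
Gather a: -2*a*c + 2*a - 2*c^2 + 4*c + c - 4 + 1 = a*(2 - 2*c) - 2*c^2 + 5*c - 3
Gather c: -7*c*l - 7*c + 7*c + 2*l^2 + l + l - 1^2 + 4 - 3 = -7*c*l + 2*l^2 + 2*l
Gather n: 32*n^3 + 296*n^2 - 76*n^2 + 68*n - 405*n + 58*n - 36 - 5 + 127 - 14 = 32*n^3 + 220*n^2 - 279*n + 72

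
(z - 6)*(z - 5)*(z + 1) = z^3 - 10*z^2 + 19*z + 30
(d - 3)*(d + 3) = d^2 - 9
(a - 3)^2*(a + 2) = a^3 - 4*a^2 - 3*a + 18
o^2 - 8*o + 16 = (o - 4)^2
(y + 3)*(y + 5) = y^2 + 8*y + 15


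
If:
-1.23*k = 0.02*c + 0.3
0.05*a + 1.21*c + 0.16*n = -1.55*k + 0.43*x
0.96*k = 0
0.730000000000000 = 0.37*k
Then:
No Solution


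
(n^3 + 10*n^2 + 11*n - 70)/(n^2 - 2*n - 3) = (-n^3 - 10*n^2 - 11*n + 70)/(-n^2 + 2*n + 3)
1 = 1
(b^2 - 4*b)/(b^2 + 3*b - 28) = b/(b + 7)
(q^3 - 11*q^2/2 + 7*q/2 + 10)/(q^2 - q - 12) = (2*q^2 - 3*q - 5)/(2*(q + 3))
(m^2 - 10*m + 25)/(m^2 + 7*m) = (m^2 - 10*m + 25)/(m*(m + 7))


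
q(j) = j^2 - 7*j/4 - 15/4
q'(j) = 2*j - 7/4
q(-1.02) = -0.92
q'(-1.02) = -3.79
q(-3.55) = 15.06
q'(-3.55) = -8.85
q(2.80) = -0.81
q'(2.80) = 3.85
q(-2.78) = 8.84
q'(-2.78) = -7.31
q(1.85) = -3.56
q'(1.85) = 1.95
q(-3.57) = 15.24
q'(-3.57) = -8.89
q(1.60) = -3.99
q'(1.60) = 1.45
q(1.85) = -3.56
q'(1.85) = 1.95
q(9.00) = 61.50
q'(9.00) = 16.25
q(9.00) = 61.50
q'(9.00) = 16.25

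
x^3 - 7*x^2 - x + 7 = (x - 7)*(x - 1)*(x + 1)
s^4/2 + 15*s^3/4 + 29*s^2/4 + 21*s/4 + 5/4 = (s/2 + 1/2)*(s + 1/2)*(s + 1)*(s + 5)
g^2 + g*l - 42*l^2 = (g - 6*l)*(g + 7*l)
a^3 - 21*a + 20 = (a - 4)*(a - 1)*(a + 5)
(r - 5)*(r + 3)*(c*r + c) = c*r^3 - c*r^2 - 17*c*r - 15*c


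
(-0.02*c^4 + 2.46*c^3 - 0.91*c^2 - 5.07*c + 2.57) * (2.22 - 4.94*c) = 0.0988*c^5 - 12.1968*c^4 + 9.9566*c^3 + 23.0256*c^2 - 23.9512*c + 5.7054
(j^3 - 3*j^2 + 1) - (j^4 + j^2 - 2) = -j^4 + j^3 - 4*j^2 + 3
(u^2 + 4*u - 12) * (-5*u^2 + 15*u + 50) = -5*u^4 - 5*u^3 + 170*u^2 + 20*u - 600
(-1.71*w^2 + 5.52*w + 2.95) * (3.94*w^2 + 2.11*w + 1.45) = -6.7374*w^4 + 18.1407*w^3 + 20.7907*w^2 + 14.2285*w + 4.2775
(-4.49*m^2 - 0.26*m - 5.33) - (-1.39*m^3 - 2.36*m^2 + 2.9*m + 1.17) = 1.39*m^3 - 2.13*m^2 - 3.16*m - 6.5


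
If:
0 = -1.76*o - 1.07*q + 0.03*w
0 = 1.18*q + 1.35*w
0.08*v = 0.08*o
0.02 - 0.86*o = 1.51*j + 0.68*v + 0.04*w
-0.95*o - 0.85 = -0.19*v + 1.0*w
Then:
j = 0.43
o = -0.39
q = 0.63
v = -0.39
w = -0.55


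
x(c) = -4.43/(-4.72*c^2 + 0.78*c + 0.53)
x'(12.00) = -0.00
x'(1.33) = -1.13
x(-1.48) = 0.40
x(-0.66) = 2.17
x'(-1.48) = 0.54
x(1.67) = 0.39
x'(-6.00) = 0.01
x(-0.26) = -545.03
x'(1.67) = -0.52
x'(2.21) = -0.21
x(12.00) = 0.01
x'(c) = -4.43*(9.44*c - 0.78)/(-4.72*c^2 + 0.78*c + 0.53)^2 = (3.4554 - 41.8192*c)/(-4.72*c^2 + 0.78*c + 0.53)^2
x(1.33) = 0.65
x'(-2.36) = 0.13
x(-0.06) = -9.50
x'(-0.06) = 27.44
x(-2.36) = 0.16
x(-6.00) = 0.03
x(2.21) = 0.21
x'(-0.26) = 216885.27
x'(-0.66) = 7.46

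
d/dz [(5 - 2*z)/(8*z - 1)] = -38/(8*z - 1)^2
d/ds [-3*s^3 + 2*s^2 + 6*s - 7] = -9*s^2 + 4*s + 6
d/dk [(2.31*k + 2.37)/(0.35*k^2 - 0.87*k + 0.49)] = (-0.8085*k^2 - 1.659*k + 3.1938)/(0.1225*k^4 - 0.609*k^3 + 1.0999*k^2 - 0.8526*k + 0.2401)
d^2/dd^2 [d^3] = 6*d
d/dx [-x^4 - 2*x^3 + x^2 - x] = -4*x^3 - 6*x^2 + 2*x - 1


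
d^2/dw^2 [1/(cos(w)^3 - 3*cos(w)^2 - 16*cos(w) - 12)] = ((-61*cos(w) - 24*cos(2*w) + 9*cos(3*w))*(-cos(w)^3 + 3*cos(w)^2 + 16*cos(w) + 12)/4 - 2*(-3*cos(w)^2 + 6*cos(w) + 16)^2*sin(w)^2)/(-cos(w)^3 + 3*cos(w)^2 + 16*cos(w) + 12)^3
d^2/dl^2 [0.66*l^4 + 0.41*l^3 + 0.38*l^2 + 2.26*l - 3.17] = 7.92*l^2 + 2.46*l + 0.76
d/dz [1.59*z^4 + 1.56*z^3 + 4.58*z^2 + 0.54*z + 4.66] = 6.36*z^3 + 4.68*z^2 + 9.16*z + 0.54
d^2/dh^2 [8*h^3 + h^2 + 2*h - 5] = 48*h + 2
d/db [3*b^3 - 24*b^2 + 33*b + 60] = 9*b^2 - 48*b + 33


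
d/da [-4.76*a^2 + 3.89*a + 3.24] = 3.89 - 9.52*a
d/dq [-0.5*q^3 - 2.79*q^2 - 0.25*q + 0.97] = -1.5*q^2 - 5.58*q - 0.25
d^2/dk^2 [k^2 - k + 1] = 2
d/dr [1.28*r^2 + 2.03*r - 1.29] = 2.56*r + 2.03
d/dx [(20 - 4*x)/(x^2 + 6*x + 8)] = 4*(-x^2 - 6*x + 2*(x - 5)*(x + 3) - 8)/(x^2 + 6*x + 8)^2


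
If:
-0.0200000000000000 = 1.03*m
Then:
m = -0.02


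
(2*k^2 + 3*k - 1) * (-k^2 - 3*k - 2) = -2*k^4 - 9*k^3 - 12*k^2 - 3*k + 2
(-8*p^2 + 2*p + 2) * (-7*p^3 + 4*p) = 56*p^5 - 14*p^4 - 46*p^3 + 8*p^2 + 8*p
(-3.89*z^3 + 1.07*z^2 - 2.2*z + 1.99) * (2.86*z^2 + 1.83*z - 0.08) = -11.1254*z^5 - 4.0585*z^4 - 4.0227*z^3 + 1.5798*z^2 + 3.8177*z - 0.1592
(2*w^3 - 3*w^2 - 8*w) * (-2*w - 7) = -4*w^4 - 8*w^3 + 37*w^2 + 56*w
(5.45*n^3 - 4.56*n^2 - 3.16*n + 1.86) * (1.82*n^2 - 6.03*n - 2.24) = 9.919*n^5 - 41.1627*n^4 + 9.5376*n^3 + 32.6544*n^2 - 4.1374*n - 4.1664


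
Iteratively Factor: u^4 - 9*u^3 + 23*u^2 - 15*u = (u)*(u^3 - 9*u^2 + 23*u - 15) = u*(u - 5)*(u^2 - 4*u + 3) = u*(u - 5)*(u - 3)*(u - 1)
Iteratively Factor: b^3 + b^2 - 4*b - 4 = (b + 2)*(b^2 - b - 2) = (b - 2)*(b + 2)*(b + 1)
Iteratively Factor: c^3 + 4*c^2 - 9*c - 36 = (c + 3)*(c^2 + c - 12) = (c - 3)*(c + 3)*(c + 4)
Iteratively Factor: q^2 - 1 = (q + 1)*(q - 1)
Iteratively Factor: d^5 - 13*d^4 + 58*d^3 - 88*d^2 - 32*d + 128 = (d - 4)*(d^4 - 9*d^3 + 22*d^2 - 32) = (d - 4)*(d + 1)*(d^3 - 10*d^2 + 32*d - 32) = (d - 4)*(d - 2)*(d + 1)*(d^2 - 8*d + 16) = (d - 4)^2*(d - 2)*(d + 1)*(d - 4)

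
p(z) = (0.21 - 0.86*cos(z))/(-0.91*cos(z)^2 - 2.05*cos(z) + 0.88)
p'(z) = (0.21 - 0.86*cos(z))*(-1.82*sin(z)*cos(z) - 2.05*sin(z))/(-0.91*cos(z)^2 - 2.05*cos(z) + 0.88)^2 + 0.86*sin(z)/(-0.91*cos(z)^2 - 2.05*cos(z) + 0.88)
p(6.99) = 0.37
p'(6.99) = 0.22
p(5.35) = 0.46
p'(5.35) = -0.69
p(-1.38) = 0.10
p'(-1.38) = -1.32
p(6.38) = 0.31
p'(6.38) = 0.02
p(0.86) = 0.42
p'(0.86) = 0.44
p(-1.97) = 0.35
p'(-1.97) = -0.23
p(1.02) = 0.54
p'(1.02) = 1.48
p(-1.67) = 0.27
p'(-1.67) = -0.32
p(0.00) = 0.31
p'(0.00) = 0.00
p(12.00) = 0.34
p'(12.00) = -0.13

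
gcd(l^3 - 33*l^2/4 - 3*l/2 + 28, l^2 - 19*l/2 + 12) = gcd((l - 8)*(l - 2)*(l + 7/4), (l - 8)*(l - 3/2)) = l - 8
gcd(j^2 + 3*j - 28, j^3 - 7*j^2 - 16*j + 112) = j - 4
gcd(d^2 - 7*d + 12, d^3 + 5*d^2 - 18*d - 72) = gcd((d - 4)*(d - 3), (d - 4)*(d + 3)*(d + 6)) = d - 4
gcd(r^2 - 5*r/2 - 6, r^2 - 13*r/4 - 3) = r - 4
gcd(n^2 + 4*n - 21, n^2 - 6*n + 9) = n - 3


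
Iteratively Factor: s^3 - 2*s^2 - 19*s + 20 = (s - 1)*(s^2 - s - 20) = (s - 1)*(s + 4)*(s - 5)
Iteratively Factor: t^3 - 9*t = (t + 3)*(t^2 - 3*t) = t*(t + 3)*(t - 3)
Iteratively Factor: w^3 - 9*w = (w + 3)*(w^2 - 3*w) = (w - 3)*(w + 3)*(w)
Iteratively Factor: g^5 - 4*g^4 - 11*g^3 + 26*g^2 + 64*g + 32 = (g + 1)*(g^4 - 5*g^3 - 6*g^2 + 32*g + 32) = (g - 4)*(g + 1)*(g^3 - g^2 - 10*g - 8) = (g - 4)*(g + 1)*(g + 2)*(g^2 - 3*g - 4) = (g - 4)*(g + 1)^2*(g + 2)*(g - 4)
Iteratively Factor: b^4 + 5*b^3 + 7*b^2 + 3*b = (b)*(b^3 + 5*b^2 + 7*b + 3) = b*(b + 1)*(b^2 + 4*b + 3) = b*(b + 1)^2*(b + 3)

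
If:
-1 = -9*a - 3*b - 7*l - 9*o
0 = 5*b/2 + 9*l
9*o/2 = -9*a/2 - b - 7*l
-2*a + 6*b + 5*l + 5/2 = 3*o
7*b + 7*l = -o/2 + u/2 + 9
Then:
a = -1225/318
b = 18/53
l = -5/53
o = 3743/954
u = -10153/954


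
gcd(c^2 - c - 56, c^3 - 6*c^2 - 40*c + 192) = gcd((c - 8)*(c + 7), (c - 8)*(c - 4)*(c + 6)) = c - 8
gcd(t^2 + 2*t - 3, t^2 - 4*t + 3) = t - 1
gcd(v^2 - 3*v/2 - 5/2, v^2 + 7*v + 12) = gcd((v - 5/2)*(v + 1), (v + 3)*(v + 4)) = 1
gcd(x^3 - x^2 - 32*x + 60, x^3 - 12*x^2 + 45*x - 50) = x^2 - 7*x + 10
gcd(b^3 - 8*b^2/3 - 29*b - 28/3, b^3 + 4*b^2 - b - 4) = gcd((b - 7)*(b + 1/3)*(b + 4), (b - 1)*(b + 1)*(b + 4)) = b + 4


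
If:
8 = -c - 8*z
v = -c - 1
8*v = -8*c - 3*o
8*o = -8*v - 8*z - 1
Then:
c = 19/27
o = 8/3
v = -46/27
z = -235/216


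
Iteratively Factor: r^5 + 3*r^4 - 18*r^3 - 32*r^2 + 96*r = (r - 3)*(r^4 + 6*r^3 - 32*r) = (r - 3)*(r + 4)*(r^3 + 2*r^2 - 8*r) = (r - 3)*(r - 2)*(r + 4)*(r^2 + 4*r) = r*(r - 3)*(r - 2)*(r + 4)*(r + 4)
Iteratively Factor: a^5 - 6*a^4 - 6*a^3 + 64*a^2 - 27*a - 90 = (a + 1)*(a^4 - 7*a^3 + a^2 + 63*a - 90) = (a - 2)*(a + 1)*(a^3 - 5*a^2 - 9*a + 45) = (a - 3)*(a - 2)*(a + 1)*(a^2 - 2*a - 15) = (a - 3)*(a - 2)*(a + 1)*(a + 3)*(a - 5)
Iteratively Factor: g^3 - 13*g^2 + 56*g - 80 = (g - 4)*(g^2 - 9*g + 20) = (g - 5)*(g - 4)*(g - 4)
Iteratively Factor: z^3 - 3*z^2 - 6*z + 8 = (z + 2)*(z^2 - 5*z + 4) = (z - 4)*(z + 2)*(z - 1)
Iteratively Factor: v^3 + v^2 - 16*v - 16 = (v + 4)*(v^2 - 3*v - 4) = (v - 4)*(v + 4)*(v + 1)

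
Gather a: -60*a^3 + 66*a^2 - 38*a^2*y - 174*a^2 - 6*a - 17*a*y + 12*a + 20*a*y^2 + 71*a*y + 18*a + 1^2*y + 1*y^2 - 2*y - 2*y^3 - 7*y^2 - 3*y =-60*a^3 + a^2*(-38*y - 108) + a*(20*y^2 + 54*y + 24) - 2*y^3 - 6*y^2 - 4*y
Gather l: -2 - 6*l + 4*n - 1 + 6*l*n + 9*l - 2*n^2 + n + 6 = l*(6*n + 3) - 2*n^2 + 5*n + 3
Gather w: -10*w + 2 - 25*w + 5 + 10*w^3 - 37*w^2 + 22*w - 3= 10*w^3 - 37*w^2 - 13*w + 4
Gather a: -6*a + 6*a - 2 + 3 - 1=0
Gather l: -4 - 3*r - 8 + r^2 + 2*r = r^2 - r - 12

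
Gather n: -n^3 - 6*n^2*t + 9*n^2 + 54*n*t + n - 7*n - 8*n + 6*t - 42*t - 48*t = -n^3 + n^2*(9 - 6*t) + n*(54*t - 14) - 84*t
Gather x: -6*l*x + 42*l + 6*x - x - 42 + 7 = 42*l + x*(5 - 6*l) - 35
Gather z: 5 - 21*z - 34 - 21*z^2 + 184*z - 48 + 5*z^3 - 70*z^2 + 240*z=5*z^3 - 91*z^2 + 403*z - 77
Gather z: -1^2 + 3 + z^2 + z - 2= z^2 + z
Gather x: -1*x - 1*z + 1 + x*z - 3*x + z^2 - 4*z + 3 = x*(z - 4) + z^2 - 5*z + 4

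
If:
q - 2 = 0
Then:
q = 2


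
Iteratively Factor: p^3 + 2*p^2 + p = (p + 1)*(p^2 + p) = p*(p + 1)*(p + 1)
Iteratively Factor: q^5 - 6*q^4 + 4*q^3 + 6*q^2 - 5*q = (q)*(q^4 - 6*q^3 + 4*q^2 + 6*q - 5) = q*(q - 1)*(q^3 - 5*q^2 - q + 5) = q*(q - 1)^2*(q^2 - 4*q - 5) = q*(q - 1)^2*(q + 1)*(q - 5)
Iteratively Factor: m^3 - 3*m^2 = (m)*(m^2 - 3*m) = m*(m - 3)*(m)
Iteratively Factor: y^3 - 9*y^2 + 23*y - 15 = (y - 3)*(y^2 - 6*y + 5) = (y - 5)*(y - 3)*(y - 1)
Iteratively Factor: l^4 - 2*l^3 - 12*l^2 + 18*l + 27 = (l - 3)*(l^3 + l^2 - 9*l - 9) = (l - 3)*(l + 1)*(l^2 - 9) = (l - 3)*(l + 1)*(l + 3)*(l - 3)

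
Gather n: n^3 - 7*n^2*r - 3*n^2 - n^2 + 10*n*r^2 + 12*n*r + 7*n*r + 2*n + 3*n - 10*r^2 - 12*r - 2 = n^3 + n^2*(-7*r - 4) + n*(10*r^2 + 19*r + 5) - 10*r^2 - 12*r - 2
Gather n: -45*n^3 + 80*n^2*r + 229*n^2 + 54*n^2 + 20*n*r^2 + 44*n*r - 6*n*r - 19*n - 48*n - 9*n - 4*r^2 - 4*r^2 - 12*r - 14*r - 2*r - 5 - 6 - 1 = -45*n^3 + n^2*(80*r + 283) + n*(20*r^2 + 38*r - 76) - 8*r^2 - 28*r - 12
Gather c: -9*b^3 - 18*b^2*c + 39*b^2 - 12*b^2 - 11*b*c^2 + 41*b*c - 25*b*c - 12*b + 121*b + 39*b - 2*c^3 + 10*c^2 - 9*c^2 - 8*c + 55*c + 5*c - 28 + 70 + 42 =-9*b^3 + 27*b^2 + 148*b - 2*c^3 + c^2*(1 - 11*b) + c*(-18*b^2 + 16*b + 52) + 84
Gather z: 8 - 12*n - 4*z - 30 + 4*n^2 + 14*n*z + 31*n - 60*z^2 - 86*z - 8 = 4*n^2 + 19*n - 60*z^2 + z*(14*n - 90) - 30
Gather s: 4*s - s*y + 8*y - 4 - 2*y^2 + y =s*(4 - y) - 2*y^2 + 9*y - 4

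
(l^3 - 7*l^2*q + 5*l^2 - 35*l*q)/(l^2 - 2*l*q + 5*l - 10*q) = l*(-l + 7*q)/(-l + 2*q)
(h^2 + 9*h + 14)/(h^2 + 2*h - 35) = (h + 2)/(h - 5)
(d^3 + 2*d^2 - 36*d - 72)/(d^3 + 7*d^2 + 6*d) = (d^2 - 4*d - 12)/(d*(d + 1))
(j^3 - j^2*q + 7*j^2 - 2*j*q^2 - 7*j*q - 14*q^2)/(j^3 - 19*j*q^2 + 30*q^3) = (-j^2 - j*q - 7*j - 7*q)/(-j^2 - 2*j*q + 15*q^2)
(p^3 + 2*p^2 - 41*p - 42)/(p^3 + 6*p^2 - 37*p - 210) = (p + 1)/(p + 5)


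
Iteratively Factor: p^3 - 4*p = (p + 2)*(p^2 - 2*p) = p*(p + 2)*(p - 2)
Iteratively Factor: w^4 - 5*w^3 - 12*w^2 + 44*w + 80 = (w + 2)*(w^3 - 7*w^2 + 2*w + 40) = (w - 5)*(w + 2)*(w^2 - 2*w - 8) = (w - 5)*(w + 2)^2*(w - 4)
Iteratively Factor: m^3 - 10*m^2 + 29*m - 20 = (m - 4)*(m^2 - 6*m + 5) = (m - 5)*(m - 4)*(m - 1)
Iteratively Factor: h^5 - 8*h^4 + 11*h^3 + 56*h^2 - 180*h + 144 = (h - 3)*(h^4 - 5*h^3 - 4*h^2 + 44*h - 48) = (h - 4)*(h - 3)*(h^3 - h^2 - 8*h + 12) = (h - 4)*(h - 3)*(h + 3)*(h^2 - 4*h + 4) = (h - 4)*(h - 3)*(h - 2)*(h + 3)*(h - 2)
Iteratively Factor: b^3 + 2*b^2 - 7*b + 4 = (b + 4)*(b^2 - 2*b + 1) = (b - 1)*(b + 4)*(b - 1)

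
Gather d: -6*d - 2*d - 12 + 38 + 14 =40 - 8*d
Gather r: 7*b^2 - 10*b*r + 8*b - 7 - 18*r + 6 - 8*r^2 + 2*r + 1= 7*b^2 + 8*b - 8*r^2 + r*(-10*b - 16)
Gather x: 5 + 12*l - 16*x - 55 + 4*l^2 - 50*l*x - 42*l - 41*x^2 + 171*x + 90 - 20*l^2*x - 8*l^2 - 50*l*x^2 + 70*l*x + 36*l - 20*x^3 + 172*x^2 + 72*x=-4*l^2 + 6*l - 20*x^3 + x^2*(131 - 50*l) + x*(-20*l^2 + 20*l + 227) + 40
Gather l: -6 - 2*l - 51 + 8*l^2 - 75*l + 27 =8*l^2 - 77*l - 30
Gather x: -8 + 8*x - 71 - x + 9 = 7*x - 70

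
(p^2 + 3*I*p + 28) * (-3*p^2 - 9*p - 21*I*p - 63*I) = -3*p^4 - 9*p^3 - 30*I*p^3 - 21*p^2 - 90*I*p^2 - 63*p - 588*I*p - 1764*I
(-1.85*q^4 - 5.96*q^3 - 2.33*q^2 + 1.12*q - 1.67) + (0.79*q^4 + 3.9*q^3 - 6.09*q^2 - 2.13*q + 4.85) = -1.06*q^4 - 2.06*q^3 - 8.42*q^2 - 1.01*q + 3.18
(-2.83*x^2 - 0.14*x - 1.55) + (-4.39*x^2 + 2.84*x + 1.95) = -7.22*x^2 + 2.7*x + 0.4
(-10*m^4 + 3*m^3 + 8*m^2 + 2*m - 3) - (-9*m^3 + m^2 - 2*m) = -10*m^4 + 12*m^3 + 7*m^2 + 4*m - 3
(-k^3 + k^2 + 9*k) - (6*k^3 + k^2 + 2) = -7*k^3 + 9*k - 2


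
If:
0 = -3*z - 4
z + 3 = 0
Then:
No Solution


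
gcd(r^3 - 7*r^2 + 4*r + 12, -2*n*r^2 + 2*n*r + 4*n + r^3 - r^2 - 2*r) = r^2 - r - 2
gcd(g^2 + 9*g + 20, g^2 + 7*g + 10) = g + 5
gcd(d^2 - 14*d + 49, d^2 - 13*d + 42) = d - 7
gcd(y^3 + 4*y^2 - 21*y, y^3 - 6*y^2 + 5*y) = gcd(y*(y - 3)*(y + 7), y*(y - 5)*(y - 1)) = y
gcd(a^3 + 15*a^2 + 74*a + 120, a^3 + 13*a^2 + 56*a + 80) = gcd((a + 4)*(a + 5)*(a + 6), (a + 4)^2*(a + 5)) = a^2 + 9*a + 20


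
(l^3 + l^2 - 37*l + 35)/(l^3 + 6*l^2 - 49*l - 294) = (l^2 - 6*l + 5)/(l^2 - l - 42)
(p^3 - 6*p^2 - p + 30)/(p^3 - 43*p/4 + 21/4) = 4*(p^2 - 3*p - 10)/(4*p^2 + 12*p - 7)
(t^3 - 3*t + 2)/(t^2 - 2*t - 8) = (t^2 - 2*t + 1)/(t - 4)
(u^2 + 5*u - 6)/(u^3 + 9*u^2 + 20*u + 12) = (u - 1)/(u^2 + 3*u + 2)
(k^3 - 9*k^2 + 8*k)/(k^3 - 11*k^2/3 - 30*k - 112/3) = 3*k*(k - 1)/(3*k^2 + 13*k + 14)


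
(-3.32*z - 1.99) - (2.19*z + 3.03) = -5.51*z - 5.02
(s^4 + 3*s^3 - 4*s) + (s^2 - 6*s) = s^4 + 3*s^3 + s^2 - 10*s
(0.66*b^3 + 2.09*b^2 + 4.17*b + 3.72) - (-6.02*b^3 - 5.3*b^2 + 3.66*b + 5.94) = 6.68*b^3 + 7.39*b^2 + 0.51*b - 2.22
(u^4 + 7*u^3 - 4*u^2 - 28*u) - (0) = u^4 + 7*u^3 - 4*u^2 - 28*u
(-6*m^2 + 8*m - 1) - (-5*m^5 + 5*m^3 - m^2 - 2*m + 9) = 5*m^5 - 5*m^3 - 5*m^2 + 10*m - 10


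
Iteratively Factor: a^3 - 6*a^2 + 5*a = (a)*(a^2 - 6*a + 5) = a*(a - 5)*(a - 1)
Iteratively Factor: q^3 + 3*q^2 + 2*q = (q + 2)*(q^2 + q) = (q + 1)*(q + 2)*(q)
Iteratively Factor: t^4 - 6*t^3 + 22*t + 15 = (t + 1)*(t^3 - 7*t^2 + 7*t + 15) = (t + 1)^2*(t^2 - 8*t + 15) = (t - 3)*(t + 1)^2*(t - 5)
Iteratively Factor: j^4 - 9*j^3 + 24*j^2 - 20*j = (j)*(j^3 - 9*j^2 + 24*j - 20) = j*(j - 2)*(j^2 - 7*j + 10) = j*(j - 2)^2*(j - 5)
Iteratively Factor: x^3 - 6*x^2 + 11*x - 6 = (x - 3)*(x^2 - 3*x + 2) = (x - 3)*(x - 1)*(x - 2)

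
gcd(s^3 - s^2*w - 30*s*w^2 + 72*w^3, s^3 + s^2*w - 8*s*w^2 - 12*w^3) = s - 3*w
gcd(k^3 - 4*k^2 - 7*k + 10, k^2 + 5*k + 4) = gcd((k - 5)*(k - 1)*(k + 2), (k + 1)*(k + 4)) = 1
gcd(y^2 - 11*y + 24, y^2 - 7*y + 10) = 1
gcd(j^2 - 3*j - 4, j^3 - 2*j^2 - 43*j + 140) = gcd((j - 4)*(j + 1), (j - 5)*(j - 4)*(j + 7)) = j - 4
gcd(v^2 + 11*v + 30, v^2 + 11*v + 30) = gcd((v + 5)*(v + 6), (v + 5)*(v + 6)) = v^2 + 11*v + 30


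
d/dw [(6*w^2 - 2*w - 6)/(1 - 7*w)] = 2*(-21*w^2 + 6*w - 22)/(49*w^2 - 14*w + 1)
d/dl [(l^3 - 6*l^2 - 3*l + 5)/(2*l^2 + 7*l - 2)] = (2*l^4 + 14*l^3 - 42*l^2 + 4*l - 29)/(4*l^4 + 28*l^3 + 41*l^2 - 28*l + 4)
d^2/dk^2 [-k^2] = -2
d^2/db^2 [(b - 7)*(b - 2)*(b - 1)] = 6*b - 20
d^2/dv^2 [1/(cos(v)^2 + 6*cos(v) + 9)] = 2*(3*cos(v) - cos(2*v) + 2)/(cos(v) + 3)^4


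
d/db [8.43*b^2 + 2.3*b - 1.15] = 16.86*b + 2.3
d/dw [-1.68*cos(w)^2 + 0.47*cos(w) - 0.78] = (3.36*cos(w) - 0.47)*sin(w)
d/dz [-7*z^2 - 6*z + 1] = -14*z - 6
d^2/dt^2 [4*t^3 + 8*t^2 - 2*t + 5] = 24*t + 16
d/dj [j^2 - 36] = 2*j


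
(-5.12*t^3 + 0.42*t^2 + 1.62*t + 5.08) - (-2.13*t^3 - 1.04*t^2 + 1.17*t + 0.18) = -2.99*t^3 + 1.46*t^2 + 0.45*t + 4.9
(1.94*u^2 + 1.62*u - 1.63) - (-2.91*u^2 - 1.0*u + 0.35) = 4.85*u^2 + 2.62*u - 1.98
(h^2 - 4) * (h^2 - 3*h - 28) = h^4 - 3*h^3 - 32*h^2 + 12*h + 112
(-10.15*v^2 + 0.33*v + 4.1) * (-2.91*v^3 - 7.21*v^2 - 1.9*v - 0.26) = 29.5365*v^5 + 72.2212*v^4 + 4.9747*v^3 - 27.549*v^2 - 7.8758*v - 1.066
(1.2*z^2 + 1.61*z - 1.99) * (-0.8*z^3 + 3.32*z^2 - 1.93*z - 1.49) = -0.96*z^5 + 2.696*z^4 + 4.6212*z^3 - 11.5021*z^2 + 1.4418*z + 2.9651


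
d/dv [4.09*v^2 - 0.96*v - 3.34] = 8.18*v - 0.96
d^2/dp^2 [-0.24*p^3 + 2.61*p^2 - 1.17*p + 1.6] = 5.22 - 1.44*p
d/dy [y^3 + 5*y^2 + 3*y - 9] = 3*y^2 + 10*y + 3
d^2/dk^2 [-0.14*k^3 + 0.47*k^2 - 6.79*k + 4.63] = 0.94 - 0.84*k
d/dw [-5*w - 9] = -5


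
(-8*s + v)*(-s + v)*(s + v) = 8*s^3 - s^2*v - 8*s*v^2 + v^3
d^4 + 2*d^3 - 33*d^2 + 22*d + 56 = (d - 4)*(d - 2)*(d + 1)*(d + 7)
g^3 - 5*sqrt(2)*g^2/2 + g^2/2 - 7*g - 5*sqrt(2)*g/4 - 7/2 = (g + 1/2)*(g - 7*sqrt(2)/2)*(g + sqrt(2))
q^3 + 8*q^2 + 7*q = q*(q + 1)*(q + 7)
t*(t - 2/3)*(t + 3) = t^3 + 7*t^2/3 - 2*t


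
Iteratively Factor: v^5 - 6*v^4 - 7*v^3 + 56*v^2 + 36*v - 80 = (v + 2)*(v^4 - 8*v^3 + 9*v^2 + 38*v - 40) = (v - 4)*(v + 2)*(v^3 - 4*v^2 - 7*v + 10) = (v - 5)*(v - 4)*(v + 2)*(v^2 + v - 2) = (v - 5)*(v - 4)*(v + 2)^2*(v - 1)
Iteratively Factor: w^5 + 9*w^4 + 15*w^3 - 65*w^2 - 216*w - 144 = (w + 4)*(w^4 + 5*w^3 - 5*w^2 - 45*w - 36) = (w - 3)*(w + 4)*(w^3 + 8*w^2 + 19*w + 12) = (w - 3)*(w + 1)*(w + 4)*(w^2 + 7*w + 12) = (w - 3)*(w + 1)*(w + 3)*(w + 4)*(w + 4)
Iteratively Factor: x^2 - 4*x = (x - 4)*(x)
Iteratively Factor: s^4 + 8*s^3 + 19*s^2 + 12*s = (s)*(s^3 + 8*s^2 + 19*s + 12) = s*(s + 4)*(s^2 + 4*s + 3) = s*(s + 3)*(s + 4)*(s + 1)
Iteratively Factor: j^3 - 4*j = (j - 2)*(j^2 + 2*j) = j*(j - 2)*(j + 2)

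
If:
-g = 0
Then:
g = 0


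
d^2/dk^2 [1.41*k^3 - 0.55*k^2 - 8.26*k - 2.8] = 8.46*k - 1.1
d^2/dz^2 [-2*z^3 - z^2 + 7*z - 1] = -12*z - 2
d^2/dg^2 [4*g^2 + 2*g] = 8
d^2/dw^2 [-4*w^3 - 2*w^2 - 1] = -24*w - 4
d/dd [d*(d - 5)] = 2*d - 5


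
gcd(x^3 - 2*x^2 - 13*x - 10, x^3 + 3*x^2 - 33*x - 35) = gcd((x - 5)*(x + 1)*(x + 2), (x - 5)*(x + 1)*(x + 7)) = x^2 - 4*x - 5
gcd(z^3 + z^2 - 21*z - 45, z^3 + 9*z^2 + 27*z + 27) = z^2 + 6*z + 9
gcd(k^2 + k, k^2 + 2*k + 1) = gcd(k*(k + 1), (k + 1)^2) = k + 1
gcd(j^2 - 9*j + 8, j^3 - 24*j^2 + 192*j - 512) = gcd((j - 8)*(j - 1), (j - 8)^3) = j - 8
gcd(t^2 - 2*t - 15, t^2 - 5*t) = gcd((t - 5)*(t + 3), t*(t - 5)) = t - 5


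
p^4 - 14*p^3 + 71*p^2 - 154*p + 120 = (p - 5)*(p - 4)*(p - 3)*(p - 2)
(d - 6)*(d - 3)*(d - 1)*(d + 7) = d^4 - 3*d^3 - 43*d^2 + 171*d - 126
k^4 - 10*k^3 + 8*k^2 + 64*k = k*(k - 8)*(k - 4)*(k + 2)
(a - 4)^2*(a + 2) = a^3 - 6*a^2 + 32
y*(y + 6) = y^2 + 6*y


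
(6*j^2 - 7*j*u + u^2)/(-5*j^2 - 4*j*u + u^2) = (-6*j^2 + 7*j*u - u^2)/(5*j^2 + 4*j*u - u^2)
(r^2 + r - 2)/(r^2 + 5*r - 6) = (r + 2)/(r + 6)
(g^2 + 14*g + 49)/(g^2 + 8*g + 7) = (g + 7)/(g + 1)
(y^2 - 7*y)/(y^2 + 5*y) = (y - 7)/(y + 5)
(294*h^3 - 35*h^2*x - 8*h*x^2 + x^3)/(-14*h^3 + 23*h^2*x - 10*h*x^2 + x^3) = (-42*h^2 - h*x + x^2)/(2*h^2 - 3*h*x + x^2)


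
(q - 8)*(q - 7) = q^2 - 15*q + 56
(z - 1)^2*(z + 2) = z^3 - 3*z + 2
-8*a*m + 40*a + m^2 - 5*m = (-8*a + m)*(m - 5)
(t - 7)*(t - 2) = t^2 - 9*t + 14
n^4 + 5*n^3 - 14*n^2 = n^2*(n - 2)*(n + 7)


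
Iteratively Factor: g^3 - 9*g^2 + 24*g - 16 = (g - 4)*(g^2 - 5*g + 4) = (g - 4)*(g - 1)*(g - 4)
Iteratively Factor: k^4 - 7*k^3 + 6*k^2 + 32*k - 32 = (k + 2)*(k^3 - 9*k^2 + 24*k - 16) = (k - 4)*(k + 2)*(k^2 - 5*k + 4) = (k - 4)*(k - 1)*(k + 2)*(k - 4)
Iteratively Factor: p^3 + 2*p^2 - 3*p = (p - 1)*(p^2 + 3*p) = p*(p - 1)*(p + 3)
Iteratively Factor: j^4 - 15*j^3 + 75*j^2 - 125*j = (j - 5)*(j^3 - 10*j^2 + 25*j) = (j - 5)^2*(j^2 - 5*j) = (j - 5)^3*(j)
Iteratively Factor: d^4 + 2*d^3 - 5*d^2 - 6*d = (d)*(d^3 + 2*d^2 - 5*d - 6) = d*(d + 1)*(d^2 + d - 6) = d*(d - 2)*(d + 1)*(d + 3)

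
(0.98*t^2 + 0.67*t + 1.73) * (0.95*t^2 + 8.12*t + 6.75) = 0.931*t^4 + 8.5941*t^3 + 13.6989*t^2 + 18.5701*t + 11.6775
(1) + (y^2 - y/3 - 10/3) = y^2 - y/3 - 7/3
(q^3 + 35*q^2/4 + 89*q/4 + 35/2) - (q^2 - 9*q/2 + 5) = q^3 + 31*q^2/4 + 107*q/4 + 25/2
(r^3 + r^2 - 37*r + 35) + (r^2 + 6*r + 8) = r^3 + 2*r^2 - 31*r + 43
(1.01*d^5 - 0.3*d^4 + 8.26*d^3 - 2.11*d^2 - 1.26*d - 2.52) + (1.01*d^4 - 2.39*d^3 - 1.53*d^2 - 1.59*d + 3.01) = 1.01*d^5 + 0.71*d^4 + 5.87*d^3 - 3.64*d^2 - 2.85*d + 0.49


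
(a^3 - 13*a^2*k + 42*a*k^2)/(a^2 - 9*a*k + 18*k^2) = a*(a - 7*k)/(a - 3*k)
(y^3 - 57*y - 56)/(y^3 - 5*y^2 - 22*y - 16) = (y + 7)/(y + 2)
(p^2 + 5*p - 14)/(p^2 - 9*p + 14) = (p + 7)/(p - 7)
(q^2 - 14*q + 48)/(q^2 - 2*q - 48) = (q - 6)/(q + 6)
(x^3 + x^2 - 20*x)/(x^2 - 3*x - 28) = x*(-x^2 - x + 20)/(-x^2 + 3*x + 28)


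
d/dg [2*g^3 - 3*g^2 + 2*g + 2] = 6*g^2 - 6*g + 2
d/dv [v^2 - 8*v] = 2*v - 8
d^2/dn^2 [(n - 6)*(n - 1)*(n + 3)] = 6*n - 8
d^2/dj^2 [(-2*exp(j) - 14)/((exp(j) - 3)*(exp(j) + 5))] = 2*(-exp(4*j) - 26*exp(3*j) - 132*exp(2*j) - 478*exp(j) - 435)*exp(j)/(exp(6*j) + 6*exp(5*j) - 33*exp(4*j) - 172*exp(3*j) + 495*exp(2*j) + 1350*exp(j) - 3375)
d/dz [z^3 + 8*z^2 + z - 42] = 3*z^2 + 16*z + 1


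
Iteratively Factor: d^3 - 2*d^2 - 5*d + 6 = (d + 2)*(d^2 - 4*d + 3) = (d - 3)*(d + 2)*(d - 1)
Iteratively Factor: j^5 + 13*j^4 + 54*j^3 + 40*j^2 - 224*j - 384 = (j + 4)*(j^4 + 9*j^3 + 18*j^2 - 32*j - 96) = (j + 4)^2*(j^3 + 5*j^2 - 2*j - 24) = (j + 3)*(j + 4)^2*(j^2 + 2*j - 8) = (j + 3)*(j + 4)^3*(j - 2)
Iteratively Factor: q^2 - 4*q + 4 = (q - 2)*(q - 2)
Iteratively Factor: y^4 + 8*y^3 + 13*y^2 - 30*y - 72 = (y - 2)*(y^3 + 10*y^2 + 33*y + 36) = (y - 2)*(y + 3)*(y^2 + 7*y + 12) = (y - 2)*(y + 3)^2*(y + 4)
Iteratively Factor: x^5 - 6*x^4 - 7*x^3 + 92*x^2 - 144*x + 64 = (x + 4)*(x^4 - 10*x^3 + 33*x^2 - 40*x + 16) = (x - 4)*(x + 4)*(x^3 - 6*x^2 + 9*x - 4) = (x - 4)^2*(x + 4)*(x^2 - 2*x + 1) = (x - 4)^2*(x - 1)*(x + 4)*(x - 1)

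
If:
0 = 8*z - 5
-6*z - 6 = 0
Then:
No Solution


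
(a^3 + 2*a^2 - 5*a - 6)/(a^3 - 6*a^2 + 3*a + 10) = (a + 3)/(a - 5)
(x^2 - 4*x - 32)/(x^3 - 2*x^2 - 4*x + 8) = (x^2 - 4*x - 32)/(x^3 - 2*x^2 - 4*x + 8)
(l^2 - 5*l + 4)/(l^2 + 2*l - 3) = (l - 4)/(l + 3)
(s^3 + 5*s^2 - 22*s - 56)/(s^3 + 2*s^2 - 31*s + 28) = (s + 2)/(s - 1)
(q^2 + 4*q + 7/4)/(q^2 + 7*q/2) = (q + 1/2)/q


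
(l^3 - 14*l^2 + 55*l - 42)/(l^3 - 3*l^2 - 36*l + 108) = (l^2 - 8*l + 7)/(l^2 + 3*l - 18)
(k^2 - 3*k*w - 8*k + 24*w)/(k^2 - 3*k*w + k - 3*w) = (k - 8)/(k + 1)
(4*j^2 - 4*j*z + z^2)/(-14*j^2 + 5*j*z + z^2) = (-2*j + z)/(7*j + z)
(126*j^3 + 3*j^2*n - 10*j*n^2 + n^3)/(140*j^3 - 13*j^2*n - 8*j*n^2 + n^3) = (18*j^2 + 3*j*n - n^2)/(20*j^2 + j*n - n^2)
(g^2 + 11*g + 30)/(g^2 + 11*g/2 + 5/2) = 2*(g + 6)/(2*g + 1)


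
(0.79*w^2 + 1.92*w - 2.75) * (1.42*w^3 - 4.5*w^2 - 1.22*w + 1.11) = 1.1218*w^5 - 0.8286*w^4 - 13.5088*w^3 + 10.9095*w^2 + 5.4862*w - 3.0525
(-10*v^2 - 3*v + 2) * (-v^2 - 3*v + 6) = 10*v^4 + 33*v^3 - 53*v^2 - 24*v + 12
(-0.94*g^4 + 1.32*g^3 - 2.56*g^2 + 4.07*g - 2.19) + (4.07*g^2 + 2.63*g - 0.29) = -0.94*g^4 + 1.32*g^3 + 1.51*g^2 + 6.7*g - 2.48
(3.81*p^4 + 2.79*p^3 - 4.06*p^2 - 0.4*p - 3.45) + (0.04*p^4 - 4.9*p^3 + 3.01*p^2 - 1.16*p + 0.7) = 3.85*p^4 - 2.11*p^3 - 1.05*p^2 - 1.56*p - 2.75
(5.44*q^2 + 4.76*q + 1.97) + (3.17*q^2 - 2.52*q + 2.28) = 8.61*q^2 + 2.24*q + 4.25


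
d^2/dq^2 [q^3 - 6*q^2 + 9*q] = 6*q - 12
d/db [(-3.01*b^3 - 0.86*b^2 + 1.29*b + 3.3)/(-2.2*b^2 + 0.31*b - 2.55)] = (6.622*b^4 - 1.8662*b^3 + 25.5979*b^2 + 18.906*b - 4.3125)/(4.84*b^4 - 1.364*b^3 + 11.3161*b^2 - 1.581*b + 6.5025)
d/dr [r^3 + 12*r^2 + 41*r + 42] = 3*r^2 + 24*r + 41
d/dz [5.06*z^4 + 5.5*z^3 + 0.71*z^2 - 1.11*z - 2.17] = 20.24*z^3 + 16.5*z^2 + 1.42*z - 1.11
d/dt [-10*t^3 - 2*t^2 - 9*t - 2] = -30*t^2 - 4*t - 9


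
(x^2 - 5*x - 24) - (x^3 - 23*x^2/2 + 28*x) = -x^3 + 25*x^2/2 - 33*x - 24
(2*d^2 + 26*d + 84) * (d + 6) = 2*d^3 + 38*d^2 + 240*d + 504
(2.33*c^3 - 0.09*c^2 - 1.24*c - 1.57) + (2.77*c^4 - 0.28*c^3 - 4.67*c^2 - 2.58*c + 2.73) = 2.77*c^4 + 2.05*c^3 - 4.76*c^2 - 3.82*c + 1.16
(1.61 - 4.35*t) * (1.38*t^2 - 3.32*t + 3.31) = -6.003*t^3 + 16.6638*t^2 - 19.7437*t + 5.3291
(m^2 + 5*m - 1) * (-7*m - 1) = -7*m^3 - 36*m^2 + 2*m + 1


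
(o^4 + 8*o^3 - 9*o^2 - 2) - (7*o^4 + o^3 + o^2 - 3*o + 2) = -6*o^4 + 7*o^3 - 10*o^2 + 3*o - 4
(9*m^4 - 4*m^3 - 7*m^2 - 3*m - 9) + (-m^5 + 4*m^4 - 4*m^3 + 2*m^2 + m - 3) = -m^5 + 13*m^4 - 8*m^3 - 5*m^2 - 2*m - 12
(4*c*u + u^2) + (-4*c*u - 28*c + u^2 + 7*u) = -28*c + 2*u^2 + 7*u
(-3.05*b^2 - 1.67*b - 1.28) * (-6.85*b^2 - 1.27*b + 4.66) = 20.8925*b^4 + 15.313*b^3 - 3.3241*b^2 - 6.1566*b - 5.9648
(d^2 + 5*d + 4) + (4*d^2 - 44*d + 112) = 5*d^2 - 39*d + 116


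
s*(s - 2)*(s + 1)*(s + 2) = s^4 + s^3 - 4*s^2 - 4*s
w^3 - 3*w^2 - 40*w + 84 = (w - 7)*(w - 2)*(w + 6)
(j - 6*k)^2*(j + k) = j^3 - 11*j^2*k + 24*j*k^2 + 36*k^3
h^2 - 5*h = h*(h - 5)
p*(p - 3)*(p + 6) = p^3 + 3*p^2 - 18*p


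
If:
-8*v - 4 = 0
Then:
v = -1/2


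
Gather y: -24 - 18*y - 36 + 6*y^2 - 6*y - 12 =6*y^2 - 24*y - 72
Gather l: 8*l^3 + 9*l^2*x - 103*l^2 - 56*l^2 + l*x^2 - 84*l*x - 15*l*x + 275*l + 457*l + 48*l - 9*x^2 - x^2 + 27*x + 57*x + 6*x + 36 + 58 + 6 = 8*l^3 + l^2*(9*x - 159) + l*(x^2 - 99*x + 780) - 10*x^2 + 90*x + 100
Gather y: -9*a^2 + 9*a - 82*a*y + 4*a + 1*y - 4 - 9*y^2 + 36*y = -9*a^2 + 13*a - 9*y^2 + y*(37 - 82*a) - 4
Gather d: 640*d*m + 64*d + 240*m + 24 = d*(640*m + 64) + 240*m + 24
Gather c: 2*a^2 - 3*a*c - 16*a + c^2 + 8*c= 2*a^2 - 16*a + c^2 + c*(8 - 3*a)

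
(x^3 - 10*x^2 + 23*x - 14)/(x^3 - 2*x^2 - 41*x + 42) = (x - 2)/(x + 6)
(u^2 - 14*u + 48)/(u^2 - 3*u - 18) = (u - 8)/(u + 3)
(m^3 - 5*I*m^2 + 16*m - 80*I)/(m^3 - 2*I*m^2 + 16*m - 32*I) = (m - 5*I)/(m - 2*I)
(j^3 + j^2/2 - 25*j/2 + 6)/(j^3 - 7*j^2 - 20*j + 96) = (j - 1/2)/(j - 8)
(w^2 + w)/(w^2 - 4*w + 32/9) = 9*w*(w + 1)/(9*w^2 - 36*w + 32)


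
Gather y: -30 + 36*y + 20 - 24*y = 12*y - 10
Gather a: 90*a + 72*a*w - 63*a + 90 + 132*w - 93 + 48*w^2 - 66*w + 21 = a*(72*w + 27) + 48*w^2 + 66*w + 18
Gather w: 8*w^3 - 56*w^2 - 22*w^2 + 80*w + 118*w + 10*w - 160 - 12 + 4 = 8*w^3 - 78*w^2 + 208*w - 168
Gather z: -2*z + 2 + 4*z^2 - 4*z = 4*z^2 - 6*z + 2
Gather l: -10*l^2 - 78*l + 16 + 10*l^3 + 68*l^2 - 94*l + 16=10*l^3 + 58*l^2 - 172*l + 32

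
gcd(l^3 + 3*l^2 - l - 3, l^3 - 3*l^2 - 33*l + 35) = l - 1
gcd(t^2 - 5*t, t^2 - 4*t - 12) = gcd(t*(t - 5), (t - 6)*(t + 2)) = 1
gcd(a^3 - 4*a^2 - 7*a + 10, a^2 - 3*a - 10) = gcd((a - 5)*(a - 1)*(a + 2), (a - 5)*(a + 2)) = a^2 - 3*a - 10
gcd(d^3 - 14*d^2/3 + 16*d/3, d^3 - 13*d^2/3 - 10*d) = d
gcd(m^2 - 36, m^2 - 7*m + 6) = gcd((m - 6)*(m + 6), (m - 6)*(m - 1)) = m - 6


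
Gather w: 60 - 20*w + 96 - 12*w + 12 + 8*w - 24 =144 - 24*w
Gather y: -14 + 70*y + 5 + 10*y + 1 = 80*y - 8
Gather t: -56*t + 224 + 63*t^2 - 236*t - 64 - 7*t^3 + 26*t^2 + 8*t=-7*t^3 + 89*t^2 - 284*t + 160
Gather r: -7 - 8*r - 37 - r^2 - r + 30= -r^2 - 9*r - 14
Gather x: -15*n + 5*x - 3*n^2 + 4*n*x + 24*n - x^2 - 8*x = -3*n^2 + 9*n - x^2 + x*(4*n - 3)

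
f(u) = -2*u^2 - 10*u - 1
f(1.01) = -13.14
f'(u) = -4*u - 10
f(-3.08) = 10.83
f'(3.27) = -23.08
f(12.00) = -409.00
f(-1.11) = 7.64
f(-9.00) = -73.00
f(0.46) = -6.02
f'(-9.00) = 26.00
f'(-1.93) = -2.28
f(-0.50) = 3.50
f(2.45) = -37.50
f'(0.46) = -11.84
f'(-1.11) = -5.56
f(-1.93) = 10.85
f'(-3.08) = 2.32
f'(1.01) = -14.04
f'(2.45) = -19.80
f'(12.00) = -58.00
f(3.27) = -55.09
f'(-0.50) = -8.00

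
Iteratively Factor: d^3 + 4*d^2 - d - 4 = (d - 1)*(d^2 + 5*d + 4) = (d - 1)*(d + 1)*(d + 4)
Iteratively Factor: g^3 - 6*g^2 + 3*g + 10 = (g + 1)*(g^2 - 7*g + 10) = (g - 5)*(g + 1)*(g - 2)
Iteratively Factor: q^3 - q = (q + 1)*(q^2 - q) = q*(q + 1)*(q - 1)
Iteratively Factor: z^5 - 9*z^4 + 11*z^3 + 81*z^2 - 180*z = (z - 5)*(z^4 - 4*z^3 - 9*z^2 + 36*z) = (z - 5)*(z - 3)*(z^3 - z^2 - 12*z) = z*(z - 5)*(z - 3)*(z^2 - z - 12) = z*(z - 5)*(z - 4)*(z - 3)*(z + 3)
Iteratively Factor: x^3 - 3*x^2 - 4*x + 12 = (x + 2)*(x^2 - 5*x + 6) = (x - 3)*(x + 2)*(x - 2)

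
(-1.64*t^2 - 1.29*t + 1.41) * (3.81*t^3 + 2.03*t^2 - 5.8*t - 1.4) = -6.2484*t^5 - 8.2441*t^4 + 12.2654*t^3 + 12.6403*t^2 - 6.372*t - 1.974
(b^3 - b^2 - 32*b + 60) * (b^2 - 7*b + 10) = b^5 - 8*b^4 - 15*b^3 + 274*b^2 - 740*b + 600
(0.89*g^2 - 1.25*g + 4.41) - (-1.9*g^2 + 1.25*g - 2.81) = 2.79*g^2 - 2.5*g + 7.22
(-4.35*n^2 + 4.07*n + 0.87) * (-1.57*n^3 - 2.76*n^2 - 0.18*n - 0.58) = 6.8295*n^5 + 5.6161*n^4 - 11.8161*n^3 - 0.6108*n^2 - 2.5172*n - 0.5046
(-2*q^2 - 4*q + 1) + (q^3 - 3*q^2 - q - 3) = q^3 - 5*q^2 - 5*q - 2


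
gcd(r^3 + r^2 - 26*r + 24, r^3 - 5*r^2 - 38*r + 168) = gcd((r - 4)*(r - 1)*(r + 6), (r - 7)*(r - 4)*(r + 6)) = r^2 + 2*r - 24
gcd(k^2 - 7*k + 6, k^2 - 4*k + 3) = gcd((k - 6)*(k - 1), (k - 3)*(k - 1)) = k - 1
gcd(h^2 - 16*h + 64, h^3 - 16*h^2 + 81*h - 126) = 1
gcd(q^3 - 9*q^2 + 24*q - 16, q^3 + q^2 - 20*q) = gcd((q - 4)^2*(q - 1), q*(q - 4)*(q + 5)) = q - 4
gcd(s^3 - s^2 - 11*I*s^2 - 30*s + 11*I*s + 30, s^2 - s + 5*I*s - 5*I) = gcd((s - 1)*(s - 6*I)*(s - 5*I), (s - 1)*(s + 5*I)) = s - 1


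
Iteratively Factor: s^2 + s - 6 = (s - 2)*(s + 3)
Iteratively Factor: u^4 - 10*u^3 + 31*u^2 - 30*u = (u)*(u^3 - 10*u^2 + 31*u - 30) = u*(u - 2)*(u^2 - 8*u + 15) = u*(u - 5)*(u - 2)*(u - 3)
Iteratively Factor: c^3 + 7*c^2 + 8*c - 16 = (c - 1)*(c^2 + 8*c + 16) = (c - 1)*(c + 4)*(c + 4)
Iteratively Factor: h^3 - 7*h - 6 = (h + 1)*(h^2 - h - 6) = (h - 3)*(h + 1)*(h + 2)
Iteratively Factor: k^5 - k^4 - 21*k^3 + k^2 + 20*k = (k - 1)*(k^4 - 21*k^2 - 20*k) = (k - 1)*(k + 1)*(k^3 - k^2 - 20*k) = k*(k - 1)*(k + 1)*(k^2 - k - 20) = k*(k - 1)*(k + 1)*(k + 4)*(k - 5)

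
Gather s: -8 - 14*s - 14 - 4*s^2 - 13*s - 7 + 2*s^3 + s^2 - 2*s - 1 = 2*s^3 - 3*s^2 - 29*s - 30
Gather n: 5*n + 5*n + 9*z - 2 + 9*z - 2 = 10*n + 18*z - 4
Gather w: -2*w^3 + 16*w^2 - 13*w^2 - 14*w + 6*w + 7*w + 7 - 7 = -2*w^3 + 3*w^2 - w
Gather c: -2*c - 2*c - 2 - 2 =-4*c - 4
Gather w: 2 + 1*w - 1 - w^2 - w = 1 - w^2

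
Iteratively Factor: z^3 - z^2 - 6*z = (z)*(z^2 - z - 6) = z*(z + 2)*(z - 3)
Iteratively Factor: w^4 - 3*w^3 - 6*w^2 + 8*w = (w)*(w^3 - 3*w^2 - 6*w + 8) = w*(w - 1)*(w^2 - 2*w - 8) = w*(w - 1)*(w + 2)*(w - 4)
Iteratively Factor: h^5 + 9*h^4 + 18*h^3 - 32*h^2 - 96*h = (h + 4)*(h^4 + 5*h^3 - 2*h^2 - 24*h) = (h + 3)*(h + 4)*(h^3 + 2*h^2 - 8*h) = h*(h + 3)*(h + 4)*(h^2 + 2*h - 8) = h*(h - 2)*(h + 3)*(h + 4)*(h + 4)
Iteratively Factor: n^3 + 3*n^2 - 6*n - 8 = (n + 1)*(n^2 + 2*n - 8) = (n + 1)*(n + 4)*(n - 2)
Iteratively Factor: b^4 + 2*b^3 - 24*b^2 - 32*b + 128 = (b + 4)*(b^3 - 2*b^2 - 16*b + 32) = (b - 4)*(b + 4)*(b^2 + 2*b - 8) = (b - 4)*(b + 4)^2*(b - 2)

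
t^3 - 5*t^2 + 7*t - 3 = (t - 3)*(t - 1)^2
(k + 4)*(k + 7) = k^2 + 11*k + 28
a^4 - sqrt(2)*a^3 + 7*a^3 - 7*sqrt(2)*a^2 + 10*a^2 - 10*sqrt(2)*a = a*(a + 2)*(a + 5)*(a - sqrt(2))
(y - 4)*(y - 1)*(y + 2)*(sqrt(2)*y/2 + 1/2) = sqrt(2)*y^4/2 - 3*sqrt(2)*y^3/2 + y^3/2 - 3*sqrt(2)*y^2 - 3*y^2/2 - 3*y + 4*sqrt(2)*y + 4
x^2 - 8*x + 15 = (x - 5)*(x - 3)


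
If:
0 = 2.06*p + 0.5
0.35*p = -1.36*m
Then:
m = 0.06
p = -0.24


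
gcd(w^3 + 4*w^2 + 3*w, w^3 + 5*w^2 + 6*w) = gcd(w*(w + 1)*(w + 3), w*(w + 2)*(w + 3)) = w^2 + 3*w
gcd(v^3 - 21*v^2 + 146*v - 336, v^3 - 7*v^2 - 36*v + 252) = v^2 - 13*v + 42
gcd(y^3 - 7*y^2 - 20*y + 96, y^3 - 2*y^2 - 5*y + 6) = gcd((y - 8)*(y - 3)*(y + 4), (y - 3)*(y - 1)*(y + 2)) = y - 3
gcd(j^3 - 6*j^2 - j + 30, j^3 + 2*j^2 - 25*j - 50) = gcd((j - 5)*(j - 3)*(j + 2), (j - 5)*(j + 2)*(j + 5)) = j^2 - 3*j - 10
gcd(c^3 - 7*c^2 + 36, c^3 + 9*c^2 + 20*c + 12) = c + 2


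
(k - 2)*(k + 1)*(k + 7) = k^3 + 6*k^2 - 9*k - 14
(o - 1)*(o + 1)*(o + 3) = o^3 + 3*o^2 - o - 3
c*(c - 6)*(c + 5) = c^3 - c^2 - 30*c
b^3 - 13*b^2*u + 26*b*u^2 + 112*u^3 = (b - 8*u)*(b - 7*u)*(b + 2*u)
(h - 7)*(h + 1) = h^2 - 6*h - 7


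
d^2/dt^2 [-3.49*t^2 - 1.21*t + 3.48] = -6.98000000000000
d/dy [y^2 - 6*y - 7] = 2*y - 6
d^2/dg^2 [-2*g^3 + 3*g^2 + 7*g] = 6 - 12*g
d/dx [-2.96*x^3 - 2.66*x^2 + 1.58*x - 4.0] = -8.88*x^2 - 5.32*x + 1.58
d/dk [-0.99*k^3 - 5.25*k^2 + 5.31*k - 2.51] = -2.97*k^2 - 10.5*k + 5.31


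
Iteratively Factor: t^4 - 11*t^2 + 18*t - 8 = (t - 1)*(t^3 + t^2 - 10*t + 8) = (t - 2)*(t - 1)*(t^2 + 3*t - 4) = (t - 2)*(t - 1)^2*(t + 4)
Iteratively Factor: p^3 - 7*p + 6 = (p + 3)*(p^2 - 3*p + 2) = (p - 2)*(p + 3)*(p - 1)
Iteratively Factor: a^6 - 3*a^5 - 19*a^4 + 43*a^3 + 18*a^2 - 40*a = (a + 1)*(a^5 - 4*a^4 - 15*a^3 + 58*a^2 - 40*a) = a*(a + 1)*(a^4 - 4*a^3 - 15*a^2 + 58*a - 40) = a*(a - 2)*(a + 1)*(a^3 - 2*a^2 - 19*a + 20) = a*(a - 2)*(a + 1)*(a + 4)*(a^2 - 6*a + 5) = a*(a - 5)*(a - 2)*(a + 1)*(a + 4)*(a - 1)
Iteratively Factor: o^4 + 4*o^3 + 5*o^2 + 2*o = (o + 2)*(o^3 + 2*o^2 + o) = o*(o + 2)*(o^2 + 2*o + 1) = o*(o + 1)*(o + 2)*(o + 1)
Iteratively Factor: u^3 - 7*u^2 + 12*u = (u - 4)*(u^2 - 3*u) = (u - 4)*(u - 3)*(u)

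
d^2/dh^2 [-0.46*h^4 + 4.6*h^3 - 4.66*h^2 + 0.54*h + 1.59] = -5.52*h^2 + 27.6*h - 9.32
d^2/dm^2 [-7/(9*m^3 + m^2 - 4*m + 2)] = 14*((27*m + 1)*(9*m^3 + m^2 - 4*m + 2) - (27*m^2 + 2*m - 4)^2)/(9*m^3 + m^2 - 4*m + 2)^3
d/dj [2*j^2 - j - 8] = 4*j - 1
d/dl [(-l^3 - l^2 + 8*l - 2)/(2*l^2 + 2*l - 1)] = (-2*l^4 - 4*l^3 - 15*l^2 + 10*l - 4)/(4*l^4 + 8*l^3 - 4*l + 1)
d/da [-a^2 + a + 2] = 1 - 2*a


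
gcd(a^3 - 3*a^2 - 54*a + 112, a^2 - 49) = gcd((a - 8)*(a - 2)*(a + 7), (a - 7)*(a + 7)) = a + 7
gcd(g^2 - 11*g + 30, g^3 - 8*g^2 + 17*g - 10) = g - 5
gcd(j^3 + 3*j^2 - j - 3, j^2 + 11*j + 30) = 1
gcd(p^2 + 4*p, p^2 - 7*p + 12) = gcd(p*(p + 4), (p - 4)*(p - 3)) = 1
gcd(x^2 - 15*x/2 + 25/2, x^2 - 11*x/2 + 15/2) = x - 5/2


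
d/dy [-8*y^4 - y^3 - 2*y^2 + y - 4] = -32*y^3 - 3*y^2 - 4*y + 1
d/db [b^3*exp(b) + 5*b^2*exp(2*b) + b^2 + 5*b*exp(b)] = b^3*exp(b) + 10*b^2*exp(2*b) + 3*b^2*exp(b) + 10*b*exp(2*b) + 5*b*exp(b) + 2*b + 5*exp(b)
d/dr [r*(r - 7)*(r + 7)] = 3*r^2 - 49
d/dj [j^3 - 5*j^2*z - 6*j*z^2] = 3*j^2 - 10*j*z - 6*z^2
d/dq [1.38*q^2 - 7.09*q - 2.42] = 2.76*q - 7.09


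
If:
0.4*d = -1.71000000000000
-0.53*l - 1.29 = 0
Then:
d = -4.28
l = -2.43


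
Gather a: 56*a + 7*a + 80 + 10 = 63*a + 90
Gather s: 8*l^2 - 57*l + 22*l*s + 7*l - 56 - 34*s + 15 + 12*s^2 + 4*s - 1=8*l^2 - 50*l + 12*s^2 + s*(22*l - 30) - 42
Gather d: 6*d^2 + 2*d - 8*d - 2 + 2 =6*d^2 - 6*d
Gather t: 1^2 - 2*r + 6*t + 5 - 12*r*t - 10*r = -12*r + t*(6 - 12*r) + 6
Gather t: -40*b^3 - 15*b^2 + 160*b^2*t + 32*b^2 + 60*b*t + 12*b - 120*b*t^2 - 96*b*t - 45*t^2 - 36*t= -40*b^3 + 17*b^2 + 12*b + t^2*(-120*b - 45) + t*(160*b^2 - 36*b - 36)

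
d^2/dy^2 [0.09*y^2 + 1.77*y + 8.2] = 0.180000000000000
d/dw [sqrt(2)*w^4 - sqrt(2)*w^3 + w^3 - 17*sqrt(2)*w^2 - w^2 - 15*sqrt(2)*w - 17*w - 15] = 4*sqrt(2)*w^3 - 3*sqrt(2)*w^2 + 3*w^2 - 34*sqrt(2)*w - 2*w - 15*sqrt(2) - 17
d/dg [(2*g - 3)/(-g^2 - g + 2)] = (-2*g^2 - 2*g + (2*g - 3)*(2*g + 1) + 4)/(g^2 + g - 2)^2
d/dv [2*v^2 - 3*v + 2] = 4*v - 3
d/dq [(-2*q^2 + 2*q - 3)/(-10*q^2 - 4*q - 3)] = 2*(14*q^2 - 24*q - 9)/(100*q^4 + 80*q^3 + 76*q^2 + 24*q + 9)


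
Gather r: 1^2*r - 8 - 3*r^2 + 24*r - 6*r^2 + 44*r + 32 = -9*r^2 + 69*r + 24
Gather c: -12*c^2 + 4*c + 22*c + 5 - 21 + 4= -12*c^2 + 26*c - 12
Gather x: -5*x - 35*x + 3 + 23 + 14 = 40 - 40*x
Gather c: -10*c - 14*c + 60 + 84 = 144 - 24*c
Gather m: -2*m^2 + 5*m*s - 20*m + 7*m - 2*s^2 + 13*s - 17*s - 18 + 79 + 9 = -2*m^2 + m*(5*s - 13) - 2*s^2 - 4*s + 70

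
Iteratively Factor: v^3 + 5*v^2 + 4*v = (v + 4)*(v^2 + v) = (v + 1)*(v + 4)*(v)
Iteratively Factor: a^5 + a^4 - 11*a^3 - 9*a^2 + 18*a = (a - 1)*(a^4 + 2*a^3 - 9*a^2 - 18*a) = (a - 3)*(a - 1)*(a^3 + 5*a^2 + 6*a) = a*(a - 3)*(a - 1)*(a^2 + 5*a + 6) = a*(a - 3)*(a - 1)*(a + 2)*(a + 3)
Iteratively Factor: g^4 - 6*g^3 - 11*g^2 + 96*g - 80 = (g - 1)*(g^3 - 5*g^2 - 16*g + 80) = (g - 4)*(g - 1)*(g^2 - g - 20) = (g - 4)*(g - 1)*(g + 4)*(g - 5)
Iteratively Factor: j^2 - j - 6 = (j + 2)*(j - 3)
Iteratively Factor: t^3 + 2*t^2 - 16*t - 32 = (t + 2)*(t^2 - 16) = (t + 2)*(t + 4)*(t - 4)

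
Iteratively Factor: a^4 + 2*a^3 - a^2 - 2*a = (a + 1)*(a^3 + a^2 - 2*a) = (a - 1)*(a + 1)*(a^2 + 2*a) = a*(a - 1)*(a + 1)*(a + 2)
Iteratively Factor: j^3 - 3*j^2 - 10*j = (j - 5)*(j^2 + 2*j) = j*(j - 5)*(j + 2)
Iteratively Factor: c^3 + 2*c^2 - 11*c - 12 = (c + 1)*(c^2 + c - 12) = (c - 3)*(c + 1)*(c + 4)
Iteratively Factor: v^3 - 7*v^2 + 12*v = (v - 4)*(v^2 - 3*v) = v*(v - 4)*(v - 3)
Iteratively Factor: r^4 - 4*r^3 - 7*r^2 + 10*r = (r + 2)*(r^3 - 6*r^2 + 5*r) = r*(r + 2)*(r^2 - 6*r + 5) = r*(r - 1)*(r + 2)*(r - 5)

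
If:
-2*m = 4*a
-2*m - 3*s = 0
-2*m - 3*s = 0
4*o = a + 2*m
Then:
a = 3*s/4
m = -3*s/2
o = -9*s/16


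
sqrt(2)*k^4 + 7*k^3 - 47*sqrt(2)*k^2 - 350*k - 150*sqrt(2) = (k - 5*sqrt(2))*(k + 3*sqrt(2))*(k + 5*sqrt(2))*(sqrt(2)*k + 1)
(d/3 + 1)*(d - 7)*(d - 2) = d^3/3 - 2*d^2 - 13*d/3 + 14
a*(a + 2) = a^2 + 2*a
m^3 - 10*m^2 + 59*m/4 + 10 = (m - 8)*(m - 5/2)*(m + 1/2)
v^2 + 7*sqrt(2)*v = v*(v + 7*sqrt(2))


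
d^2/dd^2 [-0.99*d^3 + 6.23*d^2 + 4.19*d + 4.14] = 12.46 - 5.94*d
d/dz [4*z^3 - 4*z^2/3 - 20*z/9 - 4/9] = 12*z^2 - 8*z/3 - 20/9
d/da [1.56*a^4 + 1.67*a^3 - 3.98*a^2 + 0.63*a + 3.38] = 6.24*a^3 + 5.01*a^2 - 7.96*a + 0.63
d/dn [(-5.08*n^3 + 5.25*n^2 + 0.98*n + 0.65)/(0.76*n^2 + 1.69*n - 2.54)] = (-3.8608*n^4 - 17.1704*n^3 + 46.8373*n^2 - 27.658*n - 3.5877)/(0.5776*n^4 + 2.5688*n^3 - 1.0047*n^2 - 8.5852*n + 6.4516)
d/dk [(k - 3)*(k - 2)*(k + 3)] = 3*k^2 - 4*k - 9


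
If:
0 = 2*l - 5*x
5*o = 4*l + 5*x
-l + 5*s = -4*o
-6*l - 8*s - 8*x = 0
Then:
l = 0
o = 0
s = 0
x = 0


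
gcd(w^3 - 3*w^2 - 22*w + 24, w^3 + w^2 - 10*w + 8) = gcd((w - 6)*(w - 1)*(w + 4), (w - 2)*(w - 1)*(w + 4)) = w^2 + 3*w - 4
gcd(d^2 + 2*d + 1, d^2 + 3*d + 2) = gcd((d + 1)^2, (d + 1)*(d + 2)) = d + 1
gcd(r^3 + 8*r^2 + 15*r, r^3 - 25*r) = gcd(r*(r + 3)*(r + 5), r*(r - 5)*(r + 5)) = r^2 + 5*r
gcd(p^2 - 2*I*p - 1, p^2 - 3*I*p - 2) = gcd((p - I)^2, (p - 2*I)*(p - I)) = p - I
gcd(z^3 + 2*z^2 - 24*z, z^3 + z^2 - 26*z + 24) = z^2 + 2*z - 24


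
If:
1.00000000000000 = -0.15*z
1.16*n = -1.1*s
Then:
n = -0.948275862068966*s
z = -6.67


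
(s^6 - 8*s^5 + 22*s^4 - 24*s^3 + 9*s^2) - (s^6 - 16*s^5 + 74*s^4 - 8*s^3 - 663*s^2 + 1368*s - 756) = 8*s^5 - 52*s^4 - 16*s^3 + 672*s^2 - 1368*s + 756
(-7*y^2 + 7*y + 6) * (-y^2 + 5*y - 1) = 7*y^4 - 42*y^3 + 36*y^2 + 23*y - 6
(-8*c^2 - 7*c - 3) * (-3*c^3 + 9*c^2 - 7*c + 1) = 24*c^5 - 51*c^4 + 2*c^3 + 14*c^2 + 14*c - 3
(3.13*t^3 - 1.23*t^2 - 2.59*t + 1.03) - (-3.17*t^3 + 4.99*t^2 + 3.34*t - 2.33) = 6.3*t^3 - 6.22*t^2 - 5.93*t + 3.36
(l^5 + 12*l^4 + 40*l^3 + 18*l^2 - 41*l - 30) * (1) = l^5 + 12*l^4 + 40*l^3 + 18*l^2 - 41*l - 30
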